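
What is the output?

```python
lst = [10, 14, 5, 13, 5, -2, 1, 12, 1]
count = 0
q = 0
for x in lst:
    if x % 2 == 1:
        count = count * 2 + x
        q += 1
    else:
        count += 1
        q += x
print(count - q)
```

x=10: not odd, count = 0+1 = 1; q=10
x=14: not odd, count = 1+1 = 2; q=24
x=5: odd, count = 2*2+5 = 9; q=25
x=13: odd, count = 9*2+13 = 31; q=26
x=5: odd, count = 31*2+5 = 67; q=27
x=-2: not odd, count = 67+1 = 68; q=25
x=1: odd, count = 68*2+1 = 137; q=26
x=12: not odd, count = 137+1 = 138; q=38
x=1: odd, count = 138*2+1 = 277; q=39
count-q = 277-39 = 238

238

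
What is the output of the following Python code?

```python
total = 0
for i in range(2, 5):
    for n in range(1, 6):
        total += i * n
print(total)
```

i=2,n=1: total = 0+2 = 2
i=2,n=2: total = 2+4 = 6
i=2,n=3: total = 6+6 = 12
i=2,n=4: total = 12+8 = 20
i=2,n=5: total = 20+10 = 30
i=3,n=1: total = 30+3 = 33
i=3,n=2: total = 33+6 = 39
i=3,n=3: total = 39+9 = 48
i=3,n=4: total = 48+12 = 60
i=3,n=5: total = 60+15 = 75
i=4,n=1: total = 75+4 = 79
i=4,n=2: total = 79+8 = 87
i=4,n=3: total = 87+12 = 99
i=4,n=4: total = 99+16 = 115
i=4,n=5: total = 115+20 = 135

135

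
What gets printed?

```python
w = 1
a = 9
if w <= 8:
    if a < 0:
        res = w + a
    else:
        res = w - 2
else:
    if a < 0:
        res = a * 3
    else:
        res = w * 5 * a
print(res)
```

-1

w=1, a=9
w <= 8 is True; a < 0 is False
→ res = w - 2 = -1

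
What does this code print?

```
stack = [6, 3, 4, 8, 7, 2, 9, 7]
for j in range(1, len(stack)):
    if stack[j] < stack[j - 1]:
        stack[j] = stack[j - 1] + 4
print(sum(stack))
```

j=1: 3<6, stack[1] = 6+4 = 10 → [6, 10, 4, 8, 7, 2, 9, 7]
j=2: 4<10, stack[2] = 10+4 = 14 → [6, 10, 14, 8, 7, 2, 9, 7]
j=3: 8<14, stack[3] = 14+4 = 18 → [6, 10, 14, 18, 7, 2, 9, 7]
j=4: 7<18, stack[4] = 18+4 = 22 → [6, 10, 14, 18, 22, 2, 9, 7]
j=5: 2<22, stack[5] = 22+4 = 26 → [6, 10, 14, 18, 22, 26, 9, 7]
j=6: 9<26, stack[6] = 26+4 = 30 → [6, 10, 14, 18, 22, 26, 30, 7]
j=7: 7<30, stack[7] = 30+4 = 34 → [6, 10, 14, 18, 22, 26, 30, 34]
sum = 160

160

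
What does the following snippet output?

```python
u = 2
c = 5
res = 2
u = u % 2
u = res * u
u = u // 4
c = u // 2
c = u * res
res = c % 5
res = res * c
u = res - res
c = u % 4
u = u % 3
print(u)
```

u = 2%2 = 0
u = 2*0 = 0
u = 0//4 = 0
c = 0//2 = 0
c = 0*2 = 0
res = 0%5 = 0
res = 0*0 = 0
u = 0-0 = 0
c = 0%4 = 0
u = 0%3 = 0

0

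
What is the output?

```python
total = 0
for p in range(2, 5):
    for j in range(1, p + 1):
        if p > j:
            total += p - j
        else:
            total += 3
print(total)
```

p=2,j=1: 2>1, total = 0+1 = 1
p=2,j=2: not 2>2, total = 1+3 = 4
p=3,j=1: 3>1, total = 4+2 = 6
p=3,j=2: 3>2, total = 6+1 = 7
p=3,j=3: not 3>3, total = 7+3 = 10
p=4,j=1: 4>1, total = 10+3 = 13
p=4,j=2: 4>2, total = 13+2 = 15
p=4,j=3: 4>3, total = 15+1 = 16
p=4,j=4: not 4>4, total = 16+3 = 19

19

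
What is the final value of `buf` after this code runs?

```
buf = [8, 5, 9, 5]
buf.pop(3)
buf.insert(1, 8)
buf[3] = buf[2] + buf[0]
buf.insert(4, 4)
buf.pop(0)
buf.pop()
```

pop(3) removes 5 → [8, 5, 9]
insert 8 at 1 → [8, 8, 5, 9]
buf[3] = buf[2]+buf[0] = 5+8 = 13 → [8, 8, 5, 13]
insert 4 at 4 → [8, 8, 5, 13, 4]
pop(0) removes 8 → [8, 5, 13, 4]
pop() removes 4 → [8, 5, 13]

[8, 5, 13]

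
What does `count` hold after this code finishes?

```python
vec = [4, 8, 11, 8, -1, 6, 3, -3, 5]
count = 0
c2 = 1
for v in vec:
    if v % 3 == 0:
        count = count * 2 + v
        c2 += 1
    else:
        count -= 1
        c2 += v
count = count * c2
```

-546

v=4: not %3==0, count = 0-1 = -1; c2=5
v=8: not %3==0, count = (-1)-1 = -2; c2=13
v=11: not %3==0, count = (-2)-1 = -3; c2=24
v=8: not %3==0, count = (-3)-1 = -4; c2=32
v=-1: not %3==0, count = (-4)-1 = -5; c2=31
v=6: %3==0, count = (-5)*2+6 = -4; c2=32
v=3: %3==0, count = (-4)*2+3 = -5; c2=33
v=-3: %3==0, count = (-5)*2+(-3) = -13; c2=34
v=5: not %3==0, count = (-13)-1 = -14; c2=39
count*c2 = (-14)*39 = -546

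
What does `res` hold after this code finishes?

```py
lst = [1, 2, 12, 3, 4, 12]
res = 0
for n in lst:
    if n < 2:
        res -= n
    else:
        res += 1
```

n=1: <2, res = 0-1 = -1
n=2: not <2, res = (-1)+1 = 0
n=12: not <2, res = 0+1 = 1
n=3: not <2, res = 1+1 = 2
n=4: not <2, res = 2+1 = 3
n=12: not <2, res = 3+1 = 4

4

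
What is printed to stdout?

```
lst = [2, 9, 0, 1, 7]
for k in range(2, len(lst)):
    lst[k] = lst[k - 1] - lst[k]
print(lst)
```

k=2: lst[2] = 9-0 = 9 → [2, 9, 9, 1, 7]
k=3: lst[3] = 9-1 = 8 → [2, 9, 9, 8, 7]
k=4: lst[4] = 8-7 = 1 → [2, 9, 9, 8, 1]

[2, 9, 9, 8, 1]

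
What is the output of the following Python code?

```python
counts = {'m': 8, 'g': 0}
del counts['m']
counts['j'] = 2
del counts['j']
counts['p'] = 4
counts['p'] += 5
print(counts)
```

{'g': 0, 'p': 9}

del 'm' → {'g': 0}
counts['j'] = 2 → {'g': 0, 'j': 2}
del 'j' → {'g': 0}
counts['p'] = 4 → {'g': 0, 'p': 4}
counts['p'] = 4+5 = 9 → {'g': 0, 'p': 9}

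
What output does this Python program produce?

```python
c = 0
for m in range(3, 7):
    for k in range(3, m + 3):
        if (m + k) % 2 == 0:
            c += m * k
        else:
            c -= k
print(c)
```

210

m=3,k=3: even sum, c = 0+9 = 9
m=3,k=4: odd sum, c = 9-4 = 5
m=3,k=5: even sum, c = 5+15 = 20
m=4,k=3: odd sum, c = 20-3 = 17
m=4,k=4: even sum, c = 17+16 = 33
m=4,k=5: odd sum, c = 33-5 = 28
m=4,k=6: even sum, c = 28+24 = 52
m=5,k=3: even sum, c = 52+15 = 67
m=5,k=4: odd sum, c = 67-4 = 63
m=5,k=5: even sum, c = 63+25 = 88
m=5,k=6: odd sum, c = 88-6 = 82
m=5,k=7: even sum, c = 82+35 = 117
m=6,k=3: odd sum, c = 117-3 = 114
m=6,k=4: even sum, c = 114+24 = 138
m=6,k=5: odd sum, c = 138-5 = 133
m=6,k=6: even sum, c = 133+36 = 169
m=6,k=7: odd sum, c = 169-7 = 162
m=6,k=8: even sum, c = 162+48 = 210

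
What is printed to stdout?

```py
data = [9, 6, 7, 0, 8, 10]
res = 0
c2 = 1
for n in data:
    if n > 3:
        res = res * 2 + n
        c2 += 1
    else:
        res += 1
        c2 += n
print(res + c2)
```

n=9: >3, res = 0*2+9 = 9; c2=2
n=6: >3, res = 9*2+6 = 24; c2=3
n=7: >3, res = 24*2+7 = 55; c2=4
n=0: not >3, res = 55+1 = 56; c2=4
n=8: >3, res = 56*2+8 = 120; c2=5
n=10: >3, res = 120*2+10 = 250; c2=6
res+c2 = 250+6 = 256

256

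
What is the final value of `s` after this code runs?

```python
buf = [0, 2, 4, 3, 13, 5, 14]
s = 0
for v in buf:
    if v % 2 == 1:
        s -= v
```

v=0: not odd
v=2: not odd
v=4: not odd
v=3: odd, s = 0-3 = -3
v=13: odd, s = (-3)-13 = -16
v=5: odd, s = (-16)-5 = -21
v=14: not odd

-21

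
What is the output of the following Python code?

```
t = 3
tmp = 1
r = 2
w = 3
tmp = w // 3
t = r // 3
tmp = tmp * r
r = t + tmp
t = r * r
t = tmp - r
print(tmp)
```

2

tmp = 3//3 = 1
t = 2//3 = 0
tmp = 1*2 = 2
r = 0+2 = 2
t = 2*2 = 4
t = 2-2 = 0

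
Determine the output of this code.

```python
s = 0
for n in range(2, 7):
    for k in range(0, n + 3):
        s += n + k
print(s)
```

n=2,k=0: s = 0+2 = 2
n=2,k=1: s = 2+3 = 5
n=2,k=2: s = 5+4 = 9
n=2,k=3: s = 9+5 = 14
n=2,k=4: s = 14+6 = 20
n=3,k=0: s = 20+3 = 23
n=3,k=1: s = 23+4 = 27
n=3,k=2: s = 27+5 = 32
n=3,k=3: s = 32+6 = 38
n=3,k=4: s = 38+7 = 45
n=3,k=5: s = 45+8 = 53
n=4,k=0: s = 53+4 = 57
n=4,k=1: s = 57+5 = 62
n=4,k=2: s = 62+6 = 68
n=4,k=3: s = 68+7 = 75
n=4,k=4: s = 75+8 = 83
n=4,k=5: s = 83+9 = 92
n=4,k=6: s = 92+10 = 102
n=5,k=0: s = 102+5 = 107
n=5,k=1: s = 107+6 = 113
n=5,k=2: s = 113+7 = 120
n=5,k=3: s = 120+8 = 128
n=5,k=4: s = 128+9 = 137
n=5,k=5: s = 137+10 = 147
n=5,k=6: s = 147+11 = 158
n=5,k=7: s = 158+12 = 170
n=6,k=0: s = 170+6 = 176
n=6,k=1: s = 176+7 = 183
n=6,k=2: s = 183+8 = 191
n=6,k=3: s = 191+9 = 200
n=6,k=4: s = 200+10 = 210
n=6,k=5: s = 210+11 = 221
n=6,k=6: s = 221+12 = 233
n=6,k=7: s = 233+13 = 246
n=6,k=8: s = 246+14 = 260

260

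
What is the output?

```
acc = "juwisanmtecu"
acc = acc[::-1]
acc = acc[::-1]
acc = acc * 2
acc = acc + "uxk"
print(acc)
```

juwisanmtecujuwisanmtecuuxk

reverse → 'ucetmnasiwuj'
reverse → 'juwisanmtecu'
repeat ×2 → 'juwisanmtecujuwisanmtecu'
+ 'uxk' → 'juwisanmtecujuwisanmtecuuxk'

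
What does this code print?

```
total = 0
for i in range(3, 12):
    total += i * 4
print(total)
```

i=3: total = 0+3*4 = 12
i=4: total = 12+4*4 = 28
i=5: total = 28+5*4 = 48
i=6: total = 48+6*4 = 72
i=7: total = 72+7*4 = 100
i=8: total = 100+8*4 = 132
i=9: total = 132+9*4 = 168
i=10: total = 168+10*4 = 208
i=11: total = 208+11*4 = 252

252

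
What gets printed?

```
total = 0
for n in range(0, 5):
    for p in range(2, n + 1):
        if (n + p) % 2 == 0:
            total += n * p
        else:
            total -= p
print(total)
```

n=2,p=2: even sum, total = 0+4 = 4
n=3,p=2: odd sum, total = 4-2 = 2
n=3,p=3: even sum, total = 2+9 = 11
n=4,p=2: even sum, total = 11+8 = 19
n=4,p=3: odd sum, total = 19-3 = 16
n=4,p=4: even sum, total = 16+16 = 32

32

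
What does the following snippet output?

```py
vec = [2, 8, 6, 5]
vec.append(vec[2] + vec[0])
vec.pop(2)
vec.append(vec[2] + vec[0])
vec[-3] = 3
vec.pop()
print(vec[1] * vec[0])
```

16

append vec[2]+vec[0] = 6+2 = 8 → [2, 8, 6, 5, 8]
pop(2) removes 6 → [2, 8, 5, 8]
append vec[2]+vec[0] = 5+2 = 7 → [2, 8, 5, 8, 7]
vec[-3] = 3 → [2, 8, 3, 8, 7]
pop() removes 7 → [2, 8, 3, 8]
vec[1]*vec[0] = 8*2 = 16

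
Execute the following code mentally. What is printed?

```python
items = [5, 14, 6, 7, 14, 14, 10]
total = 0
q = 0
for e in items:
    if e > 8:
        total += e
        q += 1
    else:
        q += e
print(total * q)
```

1144

e=5: not >8; q=5
e=14: >8, total = 0+14 = 14; q=6
e=6: not >8; q=12
e=7: not >8; q=19
e=14: >8, total = 14+14 = 28; q=20
e=14: >8, total = 28+14 = 42; q=21
e=10: >8, total = 42+10 = 52; q=22
total*q = 52*22 = 1144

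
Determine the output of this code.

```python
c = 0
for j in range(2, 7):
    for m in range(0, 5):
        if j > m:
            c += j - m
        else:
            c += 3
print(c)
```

72

j=2,m=0: 2>0, c = 0+2 = 2
j=2,m=1: 2>1, c = 2+1 = 3
j=2,m=2: not 2>2, c = 3+3 = 6
j=2,m=3: not 2>3, c = 6+3 = 9
j=2,m=4: not 2>4, c = 9+3 = 12
j=3,m=0: 3>0, c = 12+3 = 15
j=3,m=1: 3>1, c = 15+2 = 17
j=3,m=2: 3>2, c = 17+1 = 18
j=3,m=3: not 3>3, c = 18+3 = 21
j=3,m=4: not 3>4, c = 21+3 = 24
j=4,m=0: 4>0, c = 24+4 = 28
j=4,m=1: 4>1, c = 28+3 = 31
j=4,m=2: 4>2, c = 31+2 = 33
j=4,m=3: 4>3, c = 33+1 = 34
j=4,m=4: not 4>4, c = 34+3 = 37
j=5,m=0: 5>0, c = 37+5 = 42
j=5,m=1: 5>1, c = 42+4 = 46
j=5,m=2: 5>2, c = 46+3 = 49
j=5,m=3: 5>3, c = 49+2 = 51
j=5,m=4: 5>4, c = 51+1 = 52
j=6,m=0: 6>0, c = 52+6 = 58
j=6,m=1: 6>1, c = 58+5 = 63
j=6,m=2: 6>2, c = 63+4 = 67
j=6,m=3: 6>3, c = 67+3 = 70
j=6,m=4: 6>4, c = 70+2 = 72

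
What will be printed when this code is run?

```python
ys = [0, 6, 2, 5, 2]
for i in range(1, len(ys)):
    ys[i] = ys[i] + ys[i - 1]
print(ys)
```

[0, 6, 8, 13, 15]

i=1: ys[1] = 6+0 = 6 → [0, 6, 2, 5, 2]
i=2: ys[2] = 2+6 = 8 → [0, 6, 8, 5, 2]
i=3: ys[3] = 5+8 = 13 → [0, 6, 8, 13, 2]
i=4: ys[4] = 2+13 = 15 → [0, 6, 8, 13, 15]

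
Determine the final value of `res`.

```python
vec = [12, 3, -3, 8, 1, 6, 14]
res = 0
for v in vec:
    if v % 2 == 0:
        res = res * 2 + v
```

154

v=12: even, res = 0*2+12 = 12
v=3: not even
v=-3: not even
v=8: even, res = 12*2+8 = 32
v=1: not even
v=6: even, res = 32*2+6 = 70
v=14: even, res = 70*2+14 = 154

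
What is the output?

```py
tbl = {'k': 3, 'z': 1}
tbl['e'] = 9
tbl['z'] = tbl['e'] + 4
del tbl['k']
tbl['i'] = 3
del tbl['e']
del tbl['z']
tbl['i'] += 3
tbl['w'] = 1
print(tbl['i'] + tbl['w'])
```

tbl['e'] = 9 → {'k': 3, 'z': 1, 'e': 9}
tbl['z'] = tbl['e']+4 = 13 → {'k': 3, 'z': 13, 'e': 9}
del 'k' → {'z': 13, 'e': 9}
tbl['i'] = 3 → {'z': 13, 'e': 9, 'i': 3}
del 'e' → {'z': 13, 'i': 3}
del 'z' → {'i': 3}
tbl['i'] = 3+3 = 6 → {'i': 6}
tbl['w'] = 1 → {'i': 6, 'w': 1}
tbl['i']+tbl['w'] = 6+1 = 7

7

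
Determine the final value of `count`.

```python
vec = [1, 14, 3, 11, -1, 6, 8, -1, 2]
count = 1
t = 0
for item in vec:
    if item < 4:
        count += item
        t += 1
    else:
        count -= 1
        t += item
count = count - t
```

item=1: <4, count = 1+1 = 2; t=1
item=14: not <4, count = 2-1 = 1; t=15
item=3: <4, count = 1+3 = 4; t=16
item=11: not <4, count = 4-1 = 3; t=27
item=-1: <4, count = 3+(-1) = 2; t=28
item=6: not <4, count = 2-1 = 1; t=34
item=8: not <4, count = 1-1 = 0; t=42
item=-1: <4, count = 0+(-1) = -1; t=43
item=2: <4, count = (-1)+2 = 1; t=44
count-t = 1-44 = -43

-43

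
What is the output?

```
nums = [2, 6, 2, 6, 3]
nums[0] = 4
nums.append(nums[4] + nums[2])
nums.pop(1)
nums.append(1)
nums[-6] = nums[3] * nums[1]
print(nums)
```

[6, 2, 6, 3, 5, 1]

nums[0] = 4 → [4, 6, 2, 6, 3]
append nums[4]+nums[2] = 3+2 = 5 → [4, 6, 2, 6, 3, 5]
pop(1) removes 6 → [4, 2, 6, 3, 5]
append 1 → [4, 2, 6, 3, 5, 1]
nums[-6] = nums[3]*nums[1] = 3*2 = 6 → [6, 2, 6, 3, 5, 1]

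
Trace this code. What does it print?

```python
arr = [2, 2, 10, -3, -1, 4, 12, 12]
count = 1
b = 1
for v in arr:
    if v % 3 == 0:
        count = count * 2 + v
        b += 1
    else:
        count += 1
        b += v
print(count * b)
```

v=2: not %3==0, count = 1+1 = 2; b=3
v=2: not %3==0, count = 2+1 = 3; b=5
v=10: not %3==0, count = 3+1 = 4; b=15
v=-3: %3==0, count = 4*2+(-3) = 5; b=16
v=-1: not %3==0, count = 5+1 = 6; b=15
v=4: not %3==0, count = 6+1 = 7; b=19
v=12: %3==0, count = 7*2+12 = 26; b=20
v=12: %3==0, count = 26*2+12 = 64; b=21
count*b = 64*21 = 1344

1344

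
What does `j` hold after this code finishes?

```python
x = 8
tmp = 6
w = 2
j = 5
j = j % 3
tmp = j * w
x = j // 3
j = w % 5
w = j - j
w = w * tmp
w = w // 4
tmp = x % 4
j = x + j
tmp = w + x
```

j = 5%3 = 2
tmp = 2*2 = 4
x = 2//3 = 0
j = 2%5 = 2
w = 2-2 = 0
w = 0*4 = 0
w = 0//4 = 0
tmp = 0%4 = 0
j = 0+2 = 2
tmp = 0+0 = 0

2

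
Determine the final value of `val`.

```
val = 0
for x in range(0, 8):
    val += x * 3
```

x=0: val = 0+0*3 = 0
x=1: val = 0+1*3 = 3
x=2: val = 3+2*3 = 9
x=3: val = 9+3*3 = 18
x=4: val = 18+4*3 = 30
x=5: val = 30+5*3 = 45
x=6: val = 45+6*3 = 63
x=7: val = 63+7*3 = 84

84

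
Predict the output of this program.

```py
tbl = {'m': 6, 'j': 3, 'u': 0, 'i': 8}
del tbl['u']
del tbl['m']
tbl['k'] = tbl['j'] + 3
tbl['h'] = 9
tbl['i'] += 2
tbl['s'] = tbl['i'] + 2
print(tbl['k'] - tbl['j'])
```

3

del 'u' → {'m': 6, 'j': 3, 'i': 8}
del 'm' → {'j': 3, 'i': 8}
tbl['k'] = tbl['j']+3 = 6 → {'j': 3, 'i': 8, 'k': 6}
tbl['h'] = 9 → {'j': 3, 'i': 8, 'k': 6, 'h': 9}
tbl['i'] = 8+2 = 10 → {'j': 3, 'i': 10, 'k': 6, 'h': 9}
tbl['s'] = tbl['i']+2 = 12 → {'j': 3, 'i': 10, 'k': 6, 'h': 9, 's': 12}
tbl['k']-tbl['j'] = 6-3 = 3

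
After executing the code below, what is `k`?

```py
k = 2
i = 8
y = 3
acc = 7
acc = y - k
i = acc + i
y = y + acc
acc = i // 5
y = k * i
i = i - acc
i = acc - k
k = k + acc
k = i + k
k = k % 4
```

acc = 3-2 = 1
i = 1+8 = 9
y = 3+1 = 4
acc = 9//5 = 1
y = 2*9 = 18
i = 9-1 = 8
i = 1-2 = -1
k = 2+1 = 3
k = (-1)+3 = 2
k = 2%4 = 2

2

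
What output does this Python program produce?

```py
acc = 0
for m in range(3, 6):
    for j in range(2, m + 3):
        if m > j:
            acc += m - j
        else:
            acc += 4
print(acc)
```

46

m=3,j=2: 3>2, acc = 0+1 = 1
m=3,j=3: not 3>3, acc = 1+4 = 5
m=3,j=4: not 3>4, acc = 5+4 = 9
m=3,j=5: not 3>5, acc = 9+4 = 13
m=4,j=2: 4>2, acc = 13+2 = 15
m=4,j=3: 4>3, acc = 15+1 = 16
m=4,j=4: not 4>4, acc = 16+4 = 20
m=4,j=5: not 4>5, acc = 20+4 = 24
m=4,j=6: not 4>6, acc = 24+4 = 28
m=5,j=2: 5>2, acc = 28+3 = 31
m=5,j=3: 5>3, acc = 31+2 = 33
m=5,j=4: 5>4, acc = 33+1 = 34
m=5,j=5: not 5>5, acc = 34+4 = 38
m=5,j=6: not 5>6, acc = 38+4 = 42
m=5,j=7: not 5>7, acc = 42+4 = 46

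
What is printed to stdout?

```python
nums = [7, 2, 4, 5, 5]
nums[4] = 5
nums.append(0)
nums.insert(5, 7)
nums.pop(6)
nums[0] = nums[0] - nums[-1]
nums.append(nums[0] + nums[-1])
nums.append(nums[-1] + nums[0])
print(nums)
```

nums[4] = 5 → [7, 2, 4, 5, 5]
append 0 → [7, 2, 4, 5, 5, 0]
insert 7 at 5 → [7, 2, 4, 5, 5, 7, 0]
pop(6) removes 0 → [7, 2, 4, 5, 5, 7]
nums[0] = nums[0]-nums[-1] = 7-7 = 0 → [0, 2, 4, 5, 5, 7]
append nums[0]+nums[-1] = 0+7 = 7 → [0, 2, 4, 5, 5, 7, 7]
append nums[-1]+nums[0] = 7+0 = 7 → [0, 2, 4, 5, 5, 7, 7, 7]

[0, 2, 4, 5, 5, 7, 7, 7]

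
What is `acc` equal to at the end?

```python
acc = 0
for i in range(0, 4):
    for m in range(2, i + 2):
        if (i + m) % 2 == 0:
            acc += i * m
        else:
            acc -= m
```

2

i=1,m=2: odd sum, acc = 0-2 = -2
i=2,m=2: even sum, acc = (-2)+4 = 2
i=2,m=3: odd sum, acc = 2-3 = -1
i=3,m=2: odd sum, acc = (-1)-2 = -3
i=3,m=3: even sum, acc = (-3)+9 = 6
i=3,m=4: odd sum, acc = 6-4 = 2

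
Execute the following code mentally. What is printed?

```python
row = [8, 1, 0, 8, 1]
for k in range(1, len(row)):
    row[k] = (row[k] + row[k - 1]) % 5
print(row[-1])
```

3

k=1: row[1] = (1+8)%5 = 4 → [8, 4, 0, 8, 1]
k=2: row[2] = (0+4)%5 = 4 → [8, 4, 4, 8, 1]
k=3: row[3] = (8+4)%5 = 2 → [8, 4, 4, 2, 1]
k=4: row[4] = (1+2)%5 = 3 → [8, 4, 4, 2, 3]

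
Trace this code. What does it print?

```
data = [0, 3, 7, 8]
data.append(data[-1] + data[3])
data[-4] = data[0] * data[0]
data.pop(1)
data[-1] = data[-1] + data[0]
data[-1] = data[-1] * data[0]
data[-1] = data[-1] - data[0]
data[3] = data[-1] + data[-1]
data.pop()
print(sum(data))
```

append data[-1]+data[3] = 8+8 = 16 → [0, 3, 7, 8, 16]
data[-4] = data[0]*data[0] = 0*0 = 0 → [0, 0, 7, 8, 16]
pop(1) removes 0 → [0, 7, 8, 16]
data[-1] = data[-1]+data[0] = 16+0 = 16 → [0, 7, 8, 16]
data[-1] = data[-1]*data[0] = 16*0 = 0 → [0, 7, 8, 0]
data[-1] = data[-1]-data[0] = 0-0 = 0 → [0, 7, 8, 0]
data[3] = data[-1]+data[-1] = 0+0 = 0 → [0, 7, 8, 0]
pop() removes 0 → [0, 7, 8]
sum = 15

15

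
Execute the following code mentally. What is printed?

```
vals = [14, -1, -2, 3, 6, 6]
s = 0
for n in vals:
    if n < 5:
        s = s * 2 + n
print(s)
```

n=14: not <5
n=-1: <5, s = 0*2+(-1) = -1
n=-2: <5, s = (-1)*2+(-2) = -4
n=3: <5, s = (-4)*2+3 = -5
n=6: not <5
n=6: not <5

-5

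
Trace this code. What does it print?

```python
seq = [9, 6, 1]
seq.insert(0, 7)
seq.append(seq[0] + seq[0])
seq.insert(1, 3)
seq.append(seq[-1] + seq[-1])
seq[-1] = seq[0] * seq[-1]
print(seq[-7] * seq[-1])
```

insert 7 at 0 → [7, 9, 6, 1]
append seq[0]+seq[0] = 7+7 = 14 → [7, 9, 6, 1, 14]
insert 3 at 1 → [7, 3, 9, 6, 1, 14]
append seq[-1]+seq[-1] = 14+14 = 28 → [7, 3, 9, 6, 1, 14, 28]
seq[-1] = seq[0]*seq[-1] = 7*28 = 196 → [7, 3, 9, 6, 1, 14, 196]
seq[-7]*seq[-1] = 7*196 = 1372

1372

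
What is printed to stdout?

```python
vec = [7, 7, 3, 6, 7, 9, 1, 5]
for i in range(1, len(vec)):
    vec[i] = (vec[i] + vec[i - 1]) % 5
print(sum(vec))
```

i=1: vec[1] = (7+7)%5 = 4 → [7, 4, 3, 6, 7, 9, 1, 5]
i=2: vec[2] = (3+4)%5 = 2 → [7, 4, 2, 6, 7, 9, 1, 5]
i=3: vec[3] = (6+2)%5 = 3 → [7, 4, 2, 3, 7, 9, 1, 5]
i=4: vec[4] = (7+3)%5 = 0 → [7, 4, 2, 3, 0, 9, 1, 5]
i=5: vec[5] = (9+0)%5 = 4 → [7, 4, 2, 3, 0, 4, 1, 5]
i=6: vec[6] = (1+4)%5 = 0 → [7, 4, 2, 3, 0, 4, 0, 5]
i=7: vec[7] = (5+0)%5 = 0 → [7, 4, 2, 3, 0, 4, 0, 0]
sum = 20

20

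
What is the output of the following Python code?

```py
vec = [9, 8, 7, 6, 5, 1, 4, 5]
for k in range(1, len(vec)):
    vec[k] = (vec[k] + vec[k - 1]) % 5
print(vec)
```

[9, 2, 4, 0, 0, 1, 0, 0]

k=1: vec[1] = (8+9)%5 = 2 → [9, 2, 7, 6, 5, 1, 4, 5]
k=2: vec[2] = (7+2)%5 = 4 → [9, 2, 4, 6, 5, 1, 4, 5]
k=3: vec[3] = (6+4)%5 = 0 → [9, 2, 4, 0, 5, 1, 4, 5]
k=4: vec[4] = (5+0)%5 = 0 → [9, 2, 4, 0, 0, 1, 4, 5]
k=5: vec[5] = (1+0)%5 = 1 → [9, 2, 4, 0, 0, 1, 4, 5]
k=6: vec[6] = (4+1)%5 = 0 → [9, 2, 4, 0, 0, 1, 0, 5]
k=7: vec[7] = (5+0)%5 = 0 → [9, 2, 4, 0, 0, 1, 0, 0]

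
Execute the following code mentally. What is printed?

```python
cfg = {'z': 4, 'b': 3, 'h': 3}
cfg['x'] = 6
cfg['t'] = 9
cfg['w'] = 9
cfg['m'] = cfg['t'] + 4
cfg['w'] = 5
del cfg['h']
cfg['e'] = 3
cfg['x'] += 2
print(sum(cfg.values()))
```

45

cfg['x'] = 6 → {'z': 4, 'b': 3, 'h': 3, 'x': 6}
cfg['t'] = 9 → {'z': 4, 'b': 3, 'h': 3, 'x': 6, 't': 9}
cfg['w'] = 9 → {'z': 4, 'b': 3, 'h': 3, 'x': 6, 't': 9, 'w': 9}
cfg['m'] = cfg['t']+4 = 13 → {'z': 4, 'b': 3, 'h': 3, 'x': 6, 't': 9, 'w': 9, 'm': 13}
cfg['w'] = 5 → {'z': 4, 'b': 3, 'h': 3, 'x': 6, 't': 9, 'w': 5, 'm': 13}
del 'h' → {'z': 4, 'b': 3, 'x': 6, 't': 9, 'w': 5, 'm': 13}
cfg['e'] = 3 → {'z': 4, 'b': 3, 'x': 6, 't': 9, 'w': 5, 'm': 13, 'e': 3}
cfg['x'] = 6+2 = 8 → {'z': 4, 'b': 3, 'x': 8, 't': 9, 'w': 5, 'm': 13, 'e': 3}
sum of values = 45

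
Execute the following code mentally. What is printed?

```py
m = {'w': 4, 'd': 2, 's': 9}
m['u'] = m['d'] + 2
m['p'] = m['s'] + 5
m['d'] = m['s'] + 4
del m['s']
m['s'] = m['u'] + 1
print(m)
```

{'w': 4, 'd': 13, 'u': 4, 'p': 14, 's': 5}

m['u'] = m['d']+2 = 4 → {'w': 4, 'd': 2, 's': 9, 'u': 4}
m['p'] = m['s']+5 = 14 → {'w': 4, 'd': 2, 's': 9, 'u': 4, 'p': 14}
m['d'] = m['s']+4 = 13 → {'w': 4, 'd': 13, 's': 9, 'u': 4, 'p': 14}
del 's' → {'w': 4, 'd': 13, 'u': 4, 'p': 14}
m['s'] = m['u']+1 = 5 → {'w': 4, 'd': 13, 'u': 4, 'p': 14, 's': 5}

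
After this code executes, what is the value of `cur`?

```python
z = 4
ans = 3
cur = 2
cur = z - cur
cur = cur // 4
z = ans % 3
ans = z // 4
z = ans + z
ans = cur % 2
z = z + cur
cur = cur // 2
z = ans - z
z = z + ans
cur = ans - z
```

cur = 4-2 = 2
cur = 2//4 = 0
z = 3%3 = 0
ans = 0//4 = 0
z = 0+0 = 0
ans = 0%2 = 0
z = 0+0 = 0
cur = 0//2 = 0
z = 0-0 = 0
z = 0+0 = 0
cur = 0-0 = 0

0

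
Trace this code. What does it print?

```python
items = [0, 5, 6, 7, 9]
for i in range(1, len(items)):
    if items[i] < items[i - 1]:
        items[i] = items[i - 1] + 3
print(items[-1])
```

i=1: 5>=0, unchanged → [0, 5, 6, 7, 9]
i=2: 6>=5, unchanged → [0, 5, 6, 7, 9]
i=3: 7>=6, unchanged → [0, 5, 6, 7, 9]
i=4: 9>=7, unchanged → [0, 5, 6, 7, 9]

9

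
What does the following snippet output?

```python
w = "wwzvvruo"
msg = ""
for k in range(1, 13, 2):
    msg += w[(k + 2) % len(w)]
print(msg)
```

k=1: add w[3]='v' → 'v'
k=3: add w[5]='r' → 'vr'
k=5: add w[7]='o' → 'vro'
k=7: add w[1]='w' → 'vrow'
k=9: add w[3]='v' → 'vrowv'
k=11: add w[5]='r' → 'vrowvr'

vrowvr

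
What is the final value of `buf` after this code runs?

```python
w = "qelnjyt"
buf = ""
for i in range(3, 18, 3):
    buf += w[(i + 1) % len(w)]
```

'jqntl'

i=3: add w[4]='j' → 'j'
i=6: add w[0]='q' → 'jq'
i=9: add w[3]='n' → 'jqn'
i=12: add w[6]='t' → 'jqnt'
i=15: add w[2]='l' → 'jqntl'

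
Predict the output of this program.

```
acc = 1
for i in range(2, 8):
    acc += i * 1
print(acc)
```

i=2: acc = 1+2*1 = 3
i=3: acc = 3+3*1 = 6
i=4: acc = 6+4*1 = 10
i=5: acc = 10+5*1 = 15
i=6: acc = 15+6*1 = 21
i=7: acc = 21+7*1 = 28

28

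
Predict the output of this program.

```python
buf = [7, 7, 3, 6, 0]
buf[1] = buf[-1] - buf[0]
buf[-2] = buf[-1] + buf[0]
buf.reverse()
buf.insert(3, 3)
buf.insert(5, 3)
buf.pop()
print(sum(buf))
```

9

buf[1] = buf[-1]-buf[0] = 0-7 = -7 → [7, -7, 3, 6, 0]
buf[-2] = buf[-1]+buf[0] = 0+7 = 7 → [7, -7, 3, 7, 0]
reverse → [0, 7, 3, -7, 7]
insert 3 at 3 → [0, 7, 3, 3, -7, 7]
insert 3 at 5 → [0, 7, 3, 3, -7, 3, 7]
pop() removes 7 → [0, 7, 3, 3, -7, 3]
sum = 9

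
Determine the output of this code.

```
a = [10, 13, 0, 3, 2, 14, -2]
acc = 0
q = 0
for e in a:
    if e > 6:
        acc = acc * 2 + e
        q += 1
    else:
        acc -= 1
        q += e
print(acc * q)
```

438

e=10: >6, acc = 0*2+10 = 10; q=1
e=13: >6, acc = 10*2+13 = 33; q=2
e=0: not >6, acc = 33-1 = 32; q=2
e=3: not >6, acc = 32-1 = 31; q=5
e=2: not >6, acc = 31-1 = 30; q=7
e=14: >6, acc = 30*2+14 = 74; q=8
e=-2: not >6, acc = 74-1 = 73; q=6
acc*q = 73*6 = 438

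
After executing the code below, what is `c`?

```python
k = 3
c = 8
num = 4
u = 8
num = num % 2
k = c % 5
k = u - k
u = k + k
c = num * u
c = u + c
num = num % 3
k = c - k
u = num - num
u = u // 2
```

num = 4%2 = 0
k = 8%5 = 3
k = 8-3 = 5
u = 5+5 = 10
c = 0*10 = 0
c = 10+0 = 10
num = 0%3 = 0
k = 10-5 = 5
u = 0-0 = 0
u = 0//2 = 0

10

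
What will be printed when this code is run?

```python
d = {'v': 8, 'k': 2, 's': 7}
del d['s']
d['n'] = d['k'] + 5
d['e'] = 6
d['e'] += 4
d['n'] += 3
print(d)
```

del 's' → {'v': 8, 'k': 2}
d['n'] = d['k']+5 = 7 → {'v': 8, 'k': 2, 'n': 7}
d['e'] = 6 → {'v': 8, 'k': 2, 'n': 7, 'e': 6}
d['e'] = 6+4 = 10 → {'v': 8, 'k': 2, 'n': 7, 'e': 10}
d['n'] = 7+3 = 10 → {'v': 8, 'k': 2, 'n': 10, 'e': 10}

{'v': 8, 'k': 2, 'n': 10, 'e': 10}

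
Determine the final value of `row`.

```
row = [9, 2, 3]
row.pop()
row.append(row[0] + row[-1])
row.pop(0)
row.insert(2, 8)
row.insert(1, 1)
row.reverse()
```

pop() removes 3 → [9, 2]
append row[0]+row[-1] = 9+2 = 11 → [9, 2, 11]
pop(0) removes 9 → [2, 11]
insert 8 at 2 → [2, 11, 8]
insert 1 at 1 → [2, 1, 11, 8]
reverse → [8, 11, 1, 2]

[8, 11, 1, 2]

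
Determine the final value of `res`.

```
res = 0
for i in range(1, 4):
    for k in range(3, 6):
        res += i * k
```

i=1,k=3: res = 0+3 = 3
i=1,k=4: res = 3+4 = 7
i=1,k=5: res = 7+5 = 12
i=2,k=3: res = 12+6 = 18
i=2,k=4: res = 18+8 = 26
i=2,k=5: res = 26+10 = 36
i=3,k=3: res = 36+9 = 45
i=3,k=4: res = 45+12 = 57
i=3,k=5: res = 57+15 = 72

72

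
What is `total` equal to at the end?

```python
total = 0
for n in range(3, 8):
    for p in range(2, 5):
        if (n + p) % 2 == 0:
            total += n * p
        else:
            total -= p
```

81

n=3,p=2: odd sum, total = 0-2 = -2
n=3,p=3: even sum, total = (-2)+9 = 7
n=3,p=4: odd sum, total = 7-4 = 3
n=4,p=2: even sum, total = 3+8 = 11
n=4,p=3: odd sum, total = 11-3 = 8
n=4,p=4: even sum, total = 8+16 = 24
n=5,p=2: odd sum, total = 24-2 = 22
n=5,p=3: even sum, total = 22+15 = 37
n=5,p=4: odd sum, total = 37-4 = 33
n=6,p=2: even sum, total = 33+12 = 45
n=6,p=3: odd sum, total = 45-3 = 42
n=6,p=4: even sum, total = 42+24 = 66
n=7,p=2: odd sum, total = 66-2 = 64
n=7,p=3: even sum, total = 64+21 = 85
n=7,p=4: odd sum, total = 85-4 = 81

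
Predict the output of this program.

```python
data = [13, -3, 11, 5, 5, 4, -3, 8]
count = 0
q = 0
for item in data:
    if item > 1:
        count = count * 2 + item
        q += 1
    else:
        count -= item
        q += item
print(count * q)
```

item=13: >1, count = 0*2+13 = 13; q=1
item=-3: not >1, count = 13-(-3) = 16; q=-2
item=11: >1, count = 16*2+11 = 43; q=-1
item=5: >1, count = 43*2+5 = 91; q=0
item=5: >1, count = 91*2+5 = 187; q=1
item=4: >1, count = 187*2+4 = 378; q=2
item=-3: not >1, count = 378-(-3) = 381; q=-1
item=8: >1, count = 381*2+8 = 770; q=0
count*q = 770*0 = 0

0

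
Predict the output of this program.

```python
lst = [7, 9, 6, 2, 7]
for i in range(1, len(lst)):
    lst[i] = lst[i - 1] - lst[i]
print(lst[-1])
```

-17

i=1: lst[1] = 7-9 = -2 → [7, -2, 6, 2, 7]
i=2: lst[2] = (-2)-6 = -8 → [7, -2, -8, 2, 7]
i=3: lst[3] = (-8)-2 = -10 → [7, -2, -8, -10, 7]
i=4: lst[4] = (-10)-7 = -17 → [7, -2, -8, -10, -17]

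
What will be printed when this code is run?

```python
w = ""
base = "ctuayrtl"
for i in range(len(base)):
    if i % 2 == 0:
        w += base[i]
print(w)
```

cuyt

i=0: add 'c' → 'c'
i=1: skip
i=2: add 'u' → 'cu'
i=3: skip
i=4: add 'y' → 'cuy'
i=5: skip
i=6: add 't' → 'cuyt'
i=7: skip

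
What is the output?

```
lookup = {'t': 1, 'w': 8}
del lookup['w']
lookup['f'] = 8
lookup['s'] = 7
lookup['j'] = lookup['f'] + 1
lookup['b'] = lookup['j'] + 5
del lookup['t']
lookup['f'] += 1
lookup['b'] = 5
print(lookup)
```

del 'w' → {'t': 1}
lookup['f'] = 8 → {'t': 1, 'f': 8}
lookup['s'] = 7 → {'t': 1, 'f': 8, 's': 7}
lookup['j'] = lookup['f']+1 = 9 → {'t': 1, 'f': 8, 's': 7, 'j': 9}
lookup['b'] = lookup['j']+5 = 14 → {'t': 1, 'f': 8, 's': 7, 'j': 9, 'b': 14}
del 't' → {'f': 8, 's': 7, 'j': 9, 'b': 14}
lookup['f'] = 8+1 = 9 → {'f': 9, 's': 7, 'j': 9, 'b': 14}
lookup['b'] = 5 → {'f': 9, 's': 7, 'j': 9, 'b': 5}

{'f': 9, 's': 7, 'j': 9, 'b': 5}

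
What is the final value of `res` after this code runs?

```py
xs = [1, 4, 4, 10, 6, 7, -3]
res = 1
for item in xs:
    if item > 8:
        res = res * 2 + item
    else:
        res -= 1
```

item=1: not >8, res = 1-1 = 0
item=4: not >8, res = 0-1 = -1
item=4: not >8, res = (-1)-1 = -2
item=10: >8, res = (-2)*2+10 = 6
item=6: not >8, res = 6-1 = 5
item=7: not >8, res = 5-1 = 4
item=-3: not >8, res = 4-1 = 3

3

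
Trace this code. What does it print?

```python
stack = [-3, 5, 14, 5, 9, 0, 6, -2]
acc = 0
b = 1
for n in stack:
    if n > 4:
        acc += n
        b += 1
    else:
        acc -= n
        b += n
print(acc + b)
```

45

n=-3: not >4, acc = 0-(-3) = 3; b=-2
n=5: >4, acc = 3+5 = 8; b=-1
n=14: >4, acc = 8+14 = 22; b=0
n=5: >4, acc = 22+5 = 27; b=1
n=9: >4, acc = 27+9 = 36; b=2
n=0: not >4, acc = 36-0 = 36; b=2
n=6: >4, acc = 36+6 = 42; b=3
n=-2: not >4, acc = 42-(-2) = 44; b=1
acc+b = 44+1 = 45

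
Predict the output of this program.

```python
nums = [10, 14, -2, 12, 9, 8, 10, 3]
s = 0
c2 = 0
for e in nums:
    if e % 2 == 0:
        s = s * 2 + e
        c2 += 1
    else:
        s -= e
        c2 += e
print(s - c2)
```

e=10: even, s = 0*2+10 = 10; c2=1
e=14: even, s = 10*2+14 = 34; c2=2
e=-2: even, s = 34*2+(-2) = 66; c2=3
e=12: even, s = 66*2+12 = 144; c2=4
e=9: not even, s = 144-9 = 135; c2=13
e=8: even, s = 135*2+8 = 278; c2=14
e=10: even, s = 278*2+10 = 566; c2=15
e=3: not even, s = 566-3 = 563; c2=18
s-c2 = 563-18 = 545

545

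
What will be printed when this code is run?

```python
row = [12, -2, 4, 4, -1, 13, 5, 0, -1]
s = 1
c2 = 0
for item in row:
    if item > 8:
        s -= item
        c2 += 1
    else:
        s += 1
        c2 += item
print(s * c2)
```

item=12: >8, s = 1-12 = -11; c2=1
item=-2: not >8, s = (-11)+1 = -10; c2=-1
item=4: not >8, s = (-10)+1 = -9; c2=3
item=4: not >8, s = (-9)+1 = -8; c2=7
item=-1: not >8, s = (-8)+1 = -7; c2=6
item=13: >8, s = (-7)-13 = -20; c2=7
item=5: not >8, s = (-20)+1 = -19; c2=12
item=0: not >8, s = (-19)+1 = -18; c2=12
item=-1: not >8, s = (-18)+1 = -17; c2=11
s*c2 = (-17)*11 = -187

-187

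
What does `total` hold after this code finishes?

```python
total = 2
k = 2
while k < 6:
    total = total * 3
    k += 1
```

k=2: total = 2*3 = 6
k=3: total = 6*3 = 18
k=4: total = 18*3 = 54
k=5: total = 54*3 = 162

162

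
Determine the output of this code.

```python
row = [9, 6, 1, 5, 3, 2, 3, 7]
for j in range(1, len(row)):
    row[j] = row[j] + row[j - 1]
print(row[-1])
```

36

j=1: row[1] = 6+9 = 15 → [9, 15, 1, 5, 3, 2, 3, 7]
j=2: row[2] = 1+15 = 16 → [9, 15, 16, 5, 3, 2, 3, 7]
j=3: row[3] = 5+16 = 21 → [9, 15, 16, 21, 3, 2, 3, 7]
j=4: row[4] = 3+21 = 24 → [9, 15, 16, 21, 24, 2, 3, 7]
j=5: row[5] = 2+24 = 26 → [9, 15, 16, 21, 24, 26, 3, 7]
j=6: row[6] = 3+26 = 29 → [9, 15, 16, 21, 24, 26, 29, 7]
j=7: row[7] = 7+29 = 36 → [9, 15, 16, 21, 24, 26, 29, 36]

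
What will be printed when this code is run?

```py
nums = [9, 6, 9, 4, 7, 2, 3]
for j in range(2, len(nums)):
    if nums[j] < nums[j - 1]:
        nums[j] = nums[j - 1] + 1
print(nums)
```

j=2: 9>=6, unchanged → [9, 6, 9, 4, 7, 2, 3]
j=3: 4<9, nums[3] = 9+1 = 10 → [9, 6, 9, 10, 7, 2, 3]
j=4: 7<10, nums[4] = 10+1 = 11 → [9, 6, 9, 10, 11, 2, 3]
j=5: 2<11, nums[5] = 11+1 = 12 → [9, 6, 9, 10, 11, 12, 3]
j=6: 3<12, nums[6] = 12+1 = 13 → [9, 6, 9, 10, 11, 12, 13]

[9, 6, 9, 10, 11, 12, 13]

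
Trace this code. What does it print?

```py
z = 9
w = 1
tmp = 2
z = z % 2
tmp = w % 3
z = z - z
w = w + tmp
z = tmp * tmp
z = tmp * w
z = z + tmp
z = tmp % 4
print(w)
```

2

z = 9%2 = 1
tmp = 1%3 = 1
z = 1-1 = 0
w = 1+1 = 2
z = 1*1 = 1
z = 1*2 = 2
z = 2+1 = 3
z = 1%4 = 1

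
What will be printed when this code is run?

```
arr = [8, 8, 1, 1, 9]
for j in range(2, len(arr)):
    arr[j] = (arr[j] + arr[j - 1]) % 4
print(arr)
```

j=2: arr[2] = (1+8)%4 = 1 → [8, 8, 1, 1, 9]
j=3: arr[3] = (1+1)%4 = 2 → [8, 8, 1, 2, 9]
j=4: arr[4] = (9+2)%4 = 3 → [8, 8, 1, 2, 3]

[8, 8, 1, 2, 3]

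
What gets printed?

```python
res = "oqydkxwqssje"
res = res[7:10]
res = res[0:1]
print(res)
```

slice [7:10] → 'qss'
slice [0:1] → 'q'

q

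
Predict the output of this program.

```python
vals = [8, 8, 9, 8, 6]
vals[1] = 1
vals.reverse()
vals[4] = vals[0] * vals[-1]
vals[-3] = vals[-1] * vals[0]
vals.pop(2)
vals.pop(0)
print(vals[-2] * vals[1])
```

vals[1] = 1 → [8, 1, 9, 8, 6]
reverse → [6, 8, 9, 1, 8]
vals[4] = vals[0]*vals[-1] = 6*8 = 48 → [6, 8, 9, 1, 48]
vals[-3] = vals[-1]*vals[0] = 48*6 = 288 → [6, 8, 288, 1, 48]
pop(2) removes 288 → [6, 8, 1, 48]
pop(0) removes 6 → [8, 1, 48]
vals[-2]*vals[1] = 1*1 = 1

1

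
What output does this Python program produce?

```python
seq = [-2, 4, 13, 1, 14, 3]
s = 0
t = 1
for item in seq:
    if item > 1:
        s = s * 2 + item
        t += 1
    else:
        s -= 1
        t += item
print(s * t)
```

380

item=-2: not >1, s = 0-1 = -1; t=-1
item=4: >1, s = (-1)*2+4 = 2; t=0
item=13: >1, s = 2*2+13 = 17; t=1
item=1: not >1, s = 17-1 = 16; t=2
item=14: >1, s = 16*2+14 = 46; t=3
item=3: >1, s = 46*2+3 = 95; t=4
s*t = 95*4 = 380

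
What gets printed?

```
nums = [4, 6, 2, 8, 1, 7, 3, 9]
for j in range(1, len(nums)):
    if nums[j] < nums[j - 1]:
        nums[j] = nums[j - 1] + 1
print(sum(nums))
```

67

j=1: 6>=4, unchanged → [4, 6, 2, 8, 1, 7, 3, 9]
j=2: 2<6, nums[2] = 6+1 = 7 → [4, 6, 7, 8, 1, 7, 3, 9]
j=3: 8>=7, unchanged → [4, 6, 7, 8, 1, 7, 3, 9]
j=4: 1<8, nums[4] = 8+1 = 9 → [4, 6, 7, 8, 9, 7, 3, 9]
j=5: 7<9, nums[5] = 9+1 = 10 → [4, 6, 7, 8, 9, 10, 3, 9]
j=6: 3<10, nums[6] = 10+1 = 11 → [4, 6, 7, 8, 9, 10, 11, 9]
j=7: 9<11, nums[7] = 11+1 = 12 → [4, 6, 7, 8, 9, 10, 11, 12]
sum = 67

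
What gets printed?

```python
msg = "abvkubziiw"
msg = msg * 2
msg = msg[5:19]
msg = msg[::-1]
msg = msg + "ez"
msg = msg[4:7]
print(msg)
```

ukv

repeat ×2 → 'abvkubziiwabvkubziiw'
slice [5:19] → 'bziiwabvkubzii'
reverse → 'iizbukvbawiizb'
+ 'ez' → 'iizbukvbawiizbez'
slice [4:7] → 'ukv'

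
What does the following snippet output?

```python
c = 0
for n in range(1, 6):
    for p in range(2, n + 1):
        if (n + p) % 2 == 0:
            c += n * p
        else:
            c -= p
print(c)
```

66

n=2,p=2: even sum, c = 0+4 = 4
n=3,p=2: odd sum, c = 4-2 = 2
n=3,p=3: even sum, c = 2+9 = 11
n=4,p=2: even sum, c = 11+8 = 19
n=4,p=3: odd sum, c = 19-3 = 16
n=4,p=4: even sum, c = 16+16 = 32
n=5,p=2: odd sum, c = 32-2 = 30
n=5,p=3: even sum, c = 30+15 = 45
n=5,p=4: odd sum, c = 45-4 = 41
n=5,p=5: even sum, c = 41+25 = 66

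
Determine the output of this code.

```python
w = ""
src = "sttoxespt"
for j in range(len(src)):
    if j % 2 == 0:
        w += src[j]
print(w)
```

stxst

j=0: add 's' → 's'
j=1: skip
j=2: add 't' → 'st'
j=3: skip
j=4: add 'x' → 'stx'
j=5: skip
j=6: add 's' → 'stxs'
j=7: skip
j=8: add 't' → 'stxst'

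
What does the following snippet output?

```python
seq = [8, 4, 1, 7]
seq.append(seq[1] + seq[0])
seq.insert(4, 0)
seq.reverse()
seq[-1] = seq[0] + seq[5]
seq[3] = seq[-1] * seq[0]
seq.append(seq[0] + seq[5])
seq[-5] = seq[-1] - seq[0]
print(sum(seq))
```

328

append seq[1]+seq[0] = 4+8 = 12 → [8, 4, 1, 7, 12]
insert 0 at 4 → [8, 4, 1, 7, 0, 12]
reverse → [12, 0, 7, 1, 4, 8]
seq[-1] = seq[0]+seq[5] = 12+8 = 20 → [12, 0, 7, 1, 4, 20]
seq[3] = seq[-1]*seq[0] = 20*12 = 240 → [12, 0, 7, 240, 4, 20]
append seq[0]+seq[5] = 12+20 = 32 → [12, 0, 7, 240, 4, 20, 32]
seq[-5] = seq[-1]-seq[0] = 32-12 = 20 → [12, 0, 20, 240, 4, 20, 32]
sum = 328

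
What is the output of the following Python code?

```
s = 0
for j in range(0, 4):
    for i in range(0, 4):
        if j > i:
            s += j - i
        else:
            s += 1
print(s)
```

j=0,i=0: not 0>0, s = 0+1 = 1
j=0,i=1: not 0>1, s = 1+1 = 2
j=0,i=2: not 0>2, s = 2+1 = 3
j=0,i=3: not 0>3, s = 3+1 = 4
j=1,i=0: 1>0, s = 4+1 = 5
j=1,i=1: not 1>1, s = 5+1 = 6
j=1,i=2: not 1>2, s = 6+1 = 7
j=1,i=3: not 1>3, s = 7+1 = 8
j=2,i=0: 2>0, s = 8+2 = 10
j=2,i=1: 2>1, s = 10+1 = 11
j=2,i=2: not 2>2, s = 11+1 = 12
j=2,i=3: not 2>3, s = 12+1 = 13
j=3,i=0: 3>0, s = 13+3 = 16
j=3,i=1: 3>1, s = 16+2 = 18
j=3,i=2: 3>2, s = 18+1 = 19
j=3,i=3: not 3>3, s = 19+1 = 20

20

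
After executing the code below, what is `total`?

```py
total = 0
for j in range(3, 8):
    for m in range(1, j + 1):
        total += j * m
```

j=3,m=1: total = 0+3 = 3
j=3,m=2: total = 3+6 = 9
j=3,m=3: total = 9+9 = 18
j=4,m=1: total = 18+4 = 22
j=4,m=2: total = 22+8 = 30
j=4,m=3: total = 30+12 = 42
j=4,m=4: total = 42+16 = 58
j=5,m=1: total = 58+5 = 63
j=5,m=2: total = 63+10 = 73
j=5,m=3: total = 73+15 = 88
j=5,m=4: total = 88+20 = 108
j=5,m=5: total = 108+25 = 133
j=6,m=1: total = 133+6 = 139
j=6,m=2: total = 139+12 = 151
j=6,m=3: total = 151+18 = 169
j=6,m=4: total = 169+24 = 193
j=6,m=5: total = 193+30 = 223
j=6,m=6: total = 223+36 = 259
j=7,m=1: total = 259+7 = 266
j=7,m=2: total = 266+14 = 280
j=7,m=3: total = 280+21 = 301
j=7,m=4: total = 301+28 = 329
j=7,m=5: total = 329+35 = 364
j=7,m=6: total = 364+42 = 406
j=7,m=7: total = 406+49 = 455

455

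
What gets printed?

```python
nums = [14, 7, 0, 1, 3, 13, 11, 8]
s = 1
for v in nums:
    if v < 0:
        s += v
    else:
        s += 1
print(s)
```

9

v=14: not <0, s = 1+1 = 2
v=7: not <0, s = 2+1 = 3
v=0: not <0, s = 3+1 = 4
v=1: not <0, s = 4+1 = 5
v=3: not <0, s = 5+1 = 6
v=13: not <0, s = 6+1 = 7
v=11: not <0, s = 7+1 = 8
v=8: not <0, s = 8+1 = 9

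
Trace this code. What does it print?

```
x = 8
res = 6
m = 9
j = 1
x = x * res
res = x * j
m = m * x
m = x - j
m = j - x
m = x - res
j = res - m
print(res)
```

48

x = 8*6 = 48
res = 48*1 = 48
m = 9*48 = 432
m = 48-1 = 47
m = 1-48 = -47
m = 48-48 = 0
j = 48-0 = 48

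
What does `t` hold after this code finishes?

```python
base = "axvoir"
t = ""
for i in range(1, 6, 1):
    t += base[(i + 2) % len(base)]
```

'oirax'

i=1: add base[3]='o' → 'o'
i=2: add base[4]='i' → 'oi'
i=3: add base[5]='r' → 'oir'
i=4: add base[0]='a' → 'oira'
i=5: add base[1]='x' → 'oirax'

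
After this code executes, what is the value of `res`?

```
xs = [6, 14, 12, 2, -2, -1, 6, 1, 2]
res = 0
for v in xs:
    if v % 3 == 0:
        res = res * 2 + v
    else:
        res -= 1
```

v=6: %3==0, res = 0*2+6 = 6
v=14: not %3==0, res = 6-1 = 5
v=12: %3==0, res = 5*2+12 = 22
v=2: not %3==0, res = 22-1 = 21
v=-2: not %3==0, res = 21-1 = 20
v=-1: not %3==0, res = 20-1 = 19
v=6: %3==0, res = 19*2+6 = 44
v=1: not %3==0, res = 44-1 = 43
v=2: not %3==0, res = 43-1 = 42

42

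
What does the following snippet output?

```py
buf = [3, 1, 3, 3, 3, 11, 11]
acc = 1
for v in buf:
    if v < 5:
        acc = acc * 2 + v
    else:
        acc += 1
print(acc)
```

v=3: <5, acc = 1*2+3 = 5
v=1: <5, acc = 5*2+1 = 11
v=3: <5, acc = 11*2+3 = 25
v=3: <5, acc = 25*2+3 = 53
v=3: <5, acc = 53*2+3 = 109
v=11: not <5, acc = 109+1 = 110
v=11: not <5, acc = 110+1 = 111

111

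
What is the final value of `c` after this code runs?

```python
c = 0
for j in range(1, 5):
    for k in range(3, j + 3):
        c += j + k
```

j=1,k=3: c = 0+4 = 4
j=2,k=3: c = 4+5 = 9
j=2,k=4: c = 9+6 = 15
j=3,k=3: c = 15+6 = 21
j=3,k=4: c = 21+7 = 28
j=3,k=5: c = 28+8 = 36
j=4,k=3: c = 36+7 = 43
j=4,k=4: c = 43+8 = 51
j=4,k=5: c = 51+9 = 60
j=4,k=6: c = 60+10 = 70

70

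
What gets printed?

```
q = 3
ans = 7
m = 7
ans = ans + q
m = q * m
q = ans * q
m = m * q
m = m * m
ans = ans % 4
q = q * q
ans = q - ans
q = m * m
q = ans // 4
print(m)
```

ans = 7+3 = 10
m = 3*7 = 21
q = 10*3 = 30
m = 21*30 = 630
m = 630*630 = 396900
ans = 10%4 = 2
q = 30*30 = 900
ans = 900-2 = 898
q = 396900*396900 = 157529610000
q = 898//4 = 224

396900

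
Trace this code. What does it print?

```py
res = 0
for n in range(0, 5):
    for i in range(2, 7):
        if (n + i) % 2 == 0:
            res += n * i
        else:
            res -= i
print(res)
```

n=0,i=2: even sum, res = 0+0 = 0
n=0,i=3: odd sum, res = 0-3 = -3
n=0,i=4: even sum, res = (-3)+0 = -3
n=0,i=5: odd sum, res = (-3)-5 = -8
n=0,i=6: even sum, res = (-8)+0 = -8
n=1,i=2: odd sum, res = (-8)-2 = -10
n=1,i=3: even sum, res = (-10)+3 = -7
n=1,i=4: odd sum, res = (-7)-4 = -11
n=1,i=5: even sum, res = (-11)+5 = -6
n=1,i=6: odd sum, res = (-6)-6 = -12
n=2,i=2: even sum, res = (-12)+4 = -8
n=2,i=3: odd sum, res = (-8)-3 = -11
n=2,i=4: even sum, res = (-11)+8 = -3
n=2,i=5: odd sum, res = (-3)-5 = -8
n=2,i=6: even sum, res = (-8)+12 = 4
n=3,i=2: odd sum, res = 4-2 = 2
n=3,i=3: even sum, res = 2+9 = 11
n=3,i=4: odd sum, res = 11-4 = 7
n=3,i=5: even sum, res = 7+15 = 22
n=3,i=6: odd sum, res = 22-6 = 16
n=4,i=2: even sum, res = 16+8 = 24
n=4,i=3: odd sum, res = 24-3 = 21
n=4,i=4: even sum, res = 21+16 = 37
n=4,i=5: odd sum, res = 37-5 = 32
n=4,i=6: even sum, res = 32+24 = 56

56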